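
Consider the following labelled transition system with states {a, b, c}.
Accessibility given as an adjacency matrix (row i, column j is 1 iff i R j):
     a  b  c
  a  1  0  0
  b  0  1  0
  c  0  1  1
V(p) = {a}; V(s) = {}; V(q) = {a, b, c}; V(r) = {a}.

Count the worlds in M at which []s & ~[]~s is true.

0

Recall that []ψ holds at a world iff ψ holds at every accessible world, and <>ψ holds iff ψ holds at some accessible world.
Let φ = []s & ~[]~s. Evaluate φ at each world:
  a (successors {a}): φ is false.
  b (successors {b}): φ is false.
  c (successors {b, c}): φ is false.
For instance, at c:
  At c: []s is false, ~[]~s is false, so []s & ~[]~s is false.
    At c: []s requires s at every successor {b, c}.
      s fails at b, so []s is false at c.
    At c: []~s is true, so ~[]~s is false.
      At c: []~s requires ~s at every successor {b, c}.
        At b: ~s is true.
        At c: ~s is true.
      So []~s is true at c.
Satisfying worlds: none.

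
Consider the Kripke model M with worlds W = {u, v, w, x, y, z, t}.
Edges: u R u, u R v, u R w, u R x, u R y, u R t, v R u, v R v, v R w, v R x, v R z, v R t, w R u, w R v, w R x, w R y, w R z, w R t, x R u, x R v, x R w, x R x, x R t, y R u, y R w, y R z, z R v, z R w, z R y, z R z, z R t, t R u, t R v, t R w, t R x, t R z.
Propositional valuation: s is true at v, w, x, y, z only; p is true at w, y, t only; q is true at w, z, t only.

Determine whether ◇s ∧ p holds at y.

Yes

At y: ◇s is true, p is true, so ◇s ∧ p is true.
  At y: ◇s requires s at some successor in {u, w, z}.
    s holds at w, so ◇s is true at y.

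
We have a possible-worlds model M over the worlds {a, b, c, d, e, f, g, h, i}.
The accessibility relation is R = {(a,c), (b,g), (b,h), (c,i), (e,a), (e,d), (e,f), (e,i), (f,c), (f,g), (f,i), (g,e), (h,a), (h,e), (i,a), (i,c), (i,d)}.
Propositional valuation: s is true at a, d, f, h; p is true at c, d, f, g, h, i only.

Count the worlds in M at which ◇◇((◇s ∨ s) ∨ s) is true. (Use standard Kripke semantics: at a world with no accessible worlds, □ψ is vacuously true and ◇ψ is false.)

8

Recall that ◇ψ holds at a world iff ψ holds at some accessible world.
Let φ = ◇◇((◇s ∨ s) ∨ s). Evaluate φ at each world:
  a (successors {c}): φ is true.
  b (successors {g, h}): φ is true.
  c (successors {i}): φ is true.
  d (successors ∅): φ is false.
  e (successors {a, d, f, i}): φ is true.
  f (successors {c, g, i}): φ is true.
  g (successors {e}): φ is true.
  h (successors {a, e}): φ is true.
  i (successors {a, c, d}): φ is true.
For instance, at a:
  At a: ◇◇((◇s ∨ s) ∨ s) requires ◇((◇s ∨ s) ∨ s) at some successor in {c}.
    ◇((◇s ∨ s) ∨ s) holds at c, so ◇◇((◇s ∨ s) ∨ s) is true at a.
      At c: ◇((◇s ∨ s) ∨ s) requires (◇s ∨ s) ∨ s at some successor in {i}.
        (◇s ∨ s) ∨ s holds at i, so ◇((◇s ∨ s) ∨ s) is true at c.
Satisfying worlds: {a, b, c, e, f, g, h, i}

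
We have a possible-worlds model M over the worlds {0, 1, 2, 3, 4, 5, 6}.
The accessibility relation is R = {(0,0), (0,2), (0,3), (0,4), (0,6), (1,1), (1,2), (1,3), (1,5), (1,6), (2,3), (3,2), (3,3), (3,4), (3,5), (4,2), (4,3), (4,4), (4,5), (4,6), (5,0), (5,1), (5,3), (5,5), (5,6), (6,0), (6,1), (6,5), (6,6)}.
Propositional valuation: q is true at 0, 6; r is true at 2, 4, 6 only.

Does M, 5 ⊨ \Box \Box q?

No

At 5: \Box \Box q requires \Box q at every successor {0, 1, 3, 5, 6}.
  \Box q fails at 0, so \Box \Box q is false at 5.
    At 0: \Box q requires q at every successor {0, 2, 3, 4, 6}.
      q fails at 2, so \Box q is false at 0.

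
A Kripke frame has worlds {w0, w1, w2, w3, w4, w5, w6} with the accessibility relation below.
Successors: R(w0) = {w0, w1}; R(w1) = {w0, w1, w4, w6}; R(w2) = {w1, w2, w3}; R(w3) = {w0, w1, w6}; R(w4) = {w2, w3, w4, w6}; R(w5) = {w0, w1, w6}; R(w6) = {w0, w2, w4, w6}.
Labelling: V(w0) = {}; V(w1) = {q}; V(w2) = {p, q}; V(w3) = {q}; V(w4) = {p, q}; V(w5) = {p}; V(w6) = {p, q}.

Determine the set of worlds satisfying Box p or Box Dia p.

w2, w4

Let φ = Box p or Box Dia p. Evaluate φ at each world:
  w0 (successors {w0, w1}): φ is false.
  w1 (successors {w0, w1, w4, w6}): φ is false.
  w2 (successors {w1, w2, w3}): φ is true.
  w3 (successors {w0, w1, w6}): φ is false.
  w4 (successors {w2, w3, w4, w6}): φ is true.
  w5 (successors {w0, w1, w6}): φ is false.
  w6 (successors {w0, w2, w4, w6}): φ is false.
For instance, at w0:
  At w0: Box p is false, Box Dia p is false, so Box p or Box Dia p is false.
    At w0: Box p requires p at every successor {w0, w1}.
      p fails at w0, so Box p is false at w0.
    At w0: Box Dia p requires Dia p at every successor {w0, w1}.
      Dia p fails at w0, so Box Dia p is false at w0.
Satisfying worlds: {w2, w4}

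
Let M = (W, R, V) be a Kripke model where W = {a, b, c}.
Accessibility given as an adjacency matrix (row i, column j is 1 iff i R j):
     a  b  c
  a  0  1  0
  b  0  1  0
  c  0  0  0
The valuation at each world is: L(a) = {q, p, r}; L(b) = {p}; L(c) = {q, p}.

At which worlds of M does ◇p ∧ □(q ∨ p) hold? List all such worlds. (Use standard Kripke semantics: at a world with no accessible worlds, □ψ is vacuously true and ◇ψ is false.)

Let φ = ◇p ∧ □(q ∨ p). Evaluate φ at each world:
  a (successors {b}): φ is true.
  b (successors {b}): φ is true.
  c (successors ∅): φ is false.
For instance, at a:
  At a: ◇p is true, □(q ∨ p) is true, so ◇p ∧ □(q ∨ p) is true.
    At a: ◇p requires p at some successor in {b}.
      p holds at b, so ◇p is true at a.
    At a: □(q ∨ p) requires q ∨ p at every successor {b}.
      At b: q ∨ p is true.
    So □(q ∨ p) is true at a.
Satisfying worlds: {a, b}

a, b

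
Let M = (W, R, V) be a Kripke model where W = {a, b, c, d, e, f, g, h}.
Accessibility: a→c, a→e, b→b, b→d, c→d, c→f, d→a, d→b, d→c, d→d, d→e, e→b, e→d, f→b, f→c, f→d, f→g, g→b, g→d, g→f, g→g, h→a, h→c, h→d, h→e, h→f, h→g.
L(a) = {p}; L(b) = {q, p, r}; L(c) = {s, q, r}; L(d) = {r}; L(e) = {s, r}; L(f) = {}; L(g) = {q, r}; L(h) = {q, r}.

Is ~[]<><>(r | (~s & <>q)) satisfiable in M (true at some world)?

Let φ = ~[]<><>(r | (~s & <>q)). Evaluate φ at each world:
  a (successors {c, e}): φ is false.
  b (successors {b, d}): φ is false.
  c (successors {d, f}): φ is false.
  d (successors {a, b, c, d, e}): φ is false.
  e (successors {b, d}): φ is false.
  f (successors {b, c, d, g}): φ is false.
  g (successors {b, d, f, g}): φ is false.
  h (successors {a, c, d, e, f, g}): φ is false.
For instance, at h:
  At h: []<><>(r | (~s & <>q)) is true, so ~[]<><>(r | (~s & <>q)) is false.
    At h: []<><>(r | (~s & <>q)) requires <><>(r | (~s & <>q)) at every successor {a, c, d, e, f, g}.
      At a: <><>(r | (~s & <>q)) is true.
      At c: <><>(r | (~s & <>q)) is true.
      At d: <><>(r | (~s & <>q)) is true.
      At e: <><>(r | (~s & <>q)) is true.
      At f: <><>(r | (~s & <>q)) is true.
      At g: <><>(r | (~s & <>q)) is true.
    So []<><>(r | (~s & <>q)) is true at h.

No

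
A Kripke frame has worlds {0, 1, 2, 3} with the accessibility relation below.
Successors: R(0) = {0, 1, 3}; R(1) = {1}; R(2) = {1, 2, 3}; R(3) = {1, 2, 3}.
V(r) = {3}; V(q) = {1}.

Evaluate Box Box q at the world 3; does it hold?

Recall that Box ψ holds at a world iff ψ holds at every accessible world, and Dia ψ holds iff ψ holds at some accessible world.
At 3: Box Box q requires Box q at every successor {1, 2, 3}.
  Box q fails at 2, so Box Box q is false at 3.
    At 2: Box q requires q at every successor {1, 2, 3}.
      q fails at 2, so Box q is false at 2.

No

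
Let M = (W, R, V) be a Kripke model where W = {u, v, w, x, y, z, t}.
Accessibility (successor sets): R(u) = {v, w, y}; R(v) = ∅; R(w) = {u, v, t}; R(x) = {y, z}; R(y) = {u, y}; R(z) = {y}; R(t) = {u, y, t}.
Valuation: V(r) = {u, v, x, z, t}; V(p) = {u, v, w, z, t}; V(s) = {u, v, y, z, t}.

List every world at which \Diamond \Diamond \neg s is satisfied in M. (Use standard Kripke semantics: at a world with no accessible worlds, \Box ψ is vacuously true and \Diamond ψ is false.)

w, y, t

Let φ = \Diamond \Diamond \neg s. Evaluate φ at each world:
  u (successors {v, w, y}): φ is false.
  v (successors ∅): φ is false.
  w (successors {u, v, t}): φ is true.
  x (successors {y, z}): φ is false.
  y (successors {u, y}): φ is true.
  z (successors {y}): φ is false.
  t (successors {u, y, t}): φ is true.
For instance, at z:
  At z: \Diamond \Diamond \neg s requires \Diamond \neg s at some successor in {y}.
    At y: \Diamond \neg s is false.
  So \Diamond \Diamond \neg s is false at z.
Satisfying worlds: {w, y, t}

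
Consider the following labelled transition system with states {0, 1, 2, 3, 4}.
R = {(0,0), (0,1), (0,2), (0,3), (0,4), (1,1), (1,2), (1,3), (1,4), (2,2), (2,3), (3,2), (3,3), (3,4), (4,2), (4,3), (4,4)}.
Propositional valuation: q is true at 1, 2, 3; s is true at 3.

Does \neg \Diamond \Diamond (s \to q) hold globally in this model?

Let φ = \neg \Diamond \Diamond (s \to q). Evaluate φ at each world:
  0 (successors {0, 1, 2, 3, 4}): φ is false.
  1 (successors {1, 2, 3, 4}): φ is false.
  2 (successors {2, 3}): φ is false.
  3 (successors {2, 3, 4}): φ is false.
  4 (successors {2, 3, 4}): φ is false.
Detail at 0 (counterexample):
  At 0: \Diamond \Diamond (s \to q) is true, so \neg \Diamond \Diamond (s \to q) is false.
    At 0: \Diamond \Diamond (s \to q) requires \Diamond (s \to q) at some successor in {0, 1, 2, 3, 4}.
      \Diamond (s \to q) holds at 0, so \Diamond \Diamond (s \to q) is true at 0.

No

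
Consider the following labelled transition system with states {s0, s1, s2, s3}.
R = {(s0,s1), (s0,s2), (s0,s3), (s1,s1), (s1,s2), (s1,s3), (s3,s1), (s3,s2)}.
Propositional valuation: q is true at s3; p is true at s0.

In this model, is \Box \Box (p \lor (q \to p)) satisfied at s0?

At s0: \Box \Box (p \lor (q \to p)) requires \Box (p \lor (q \to p)) at every successor {s1, s2, s3}.
  \Box (p \lor (q \to p)) fails at s1, so \Box \Box (p \lor (q \to p)) is false at s0.
    At s1: \Box (p \lor (q \to p)) requires p \lor (q \to p) at every successor {s1, s2, s3}.
      p \lor (q \to p) fails at s3, so \Box (p \lor (q \to p)) is false at s1.

No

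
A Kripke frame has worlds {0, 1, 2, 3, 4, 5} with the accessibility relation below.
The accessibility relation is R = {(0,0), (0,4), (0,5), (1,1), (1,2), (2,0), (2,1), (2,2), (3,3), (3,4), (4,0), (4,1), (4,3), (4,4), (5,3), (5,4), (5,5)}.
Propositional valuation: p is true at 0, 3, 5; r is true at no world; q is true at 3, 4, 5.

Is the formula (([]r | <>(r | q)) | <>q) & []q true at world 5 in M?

At 5: ([]r | <>(r | q)) | <>q is true, []q is true, so (([]r | <>(r | q)) | <>q) & []q is true.
  At 5: []r | <>(r | q) is true, <>q is true, so ([]r | <>(r | q)) | <>q is true.
    At 5: []r is false, <>(r | q) is true, so []r | <>(r | q) is true.
      At 5: []r requires r at every successor {3, 4, 5}.
        r fails at 3, so []r is false at 5.
      At 5: <>(r | q) requires r | q at some successor in {3, 4, 5}.
        r | q holds at 3, so <>(r | q) is true at 5.
    At 5: <>q requires q at some successor in {3, 4, 5}.
      q holds at 3, so <>q is true at 5.
  At 5: []q requires q at every successor {3, 4, 5}.
    At 3: q is true.
    At 4: q is true.
    At 5: q is true.
  So []q is true at 5.

Yes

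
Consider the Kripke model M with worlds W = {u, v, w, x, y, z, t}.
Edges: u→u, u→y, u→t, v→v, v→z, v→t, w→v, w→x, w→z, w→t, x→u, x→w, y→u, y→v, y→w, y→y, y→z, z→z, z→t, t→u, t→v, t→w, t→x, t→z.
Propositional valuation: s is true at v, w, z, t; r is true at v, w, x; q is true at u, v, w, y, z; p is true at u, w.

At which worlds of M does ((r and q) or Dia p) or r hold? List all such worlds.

Let φ = ((r and q) or Dia p) or r. Evaluate φ at each world:
  u (successors {u, y, t}): φ is true.
  v (successors {v, z, t}): φ is true.
  w (successors {v, x, z, t}): φ is true.
  x (successors {u, w}): φ is true.
  y (successors {u, v, w, y, z}): φ is true.
  z (successors {z, t}): φ is false.
  t (successors {u, v, w, x, z}): φ is true.
For instance, at v:
  At v: (r and q) or Dia p is true, r is true, so ((r and q) or Dia p) or r is true.
    At v: r and q is true, Dia p is false, so (r and q) or Dia p is true.
      At v: Dia p requires p at some successor in {v, z, t}.
        At v: p is false.
        At z: p is false.
        At t: p is false.
      So Dia p is false at v.
Satisfying worlds: {u, v, w, x, y, t}

u, v, w, x, y, t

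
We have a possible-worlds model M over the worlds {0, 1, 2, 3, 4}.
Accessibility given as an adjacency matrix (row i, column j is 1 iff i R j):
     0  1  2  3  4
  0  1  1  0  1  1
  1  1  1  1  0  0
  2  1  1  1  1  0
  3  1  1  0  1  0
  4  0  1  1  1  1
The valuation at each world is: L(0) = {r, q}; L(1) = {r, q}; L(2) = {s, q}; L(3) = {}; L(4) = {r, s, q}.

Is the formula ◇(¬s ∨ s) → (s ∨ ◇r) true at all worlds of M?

Recall that ◇ψ holds at a world iff ψ holds at some accessible world.
Let φ = ◇(¬s ∨ s) → (s ∨ ◇r). Evaluate φ at each world:
  0 (successors {0, 1, 3, 4}): φ is true.
  1 (successors {0, 1, 2}): φ is true.
  2 (successors {0, 1, 2, 3}): φ is true.
  3 (successors {0, 1, 3}): φ is true.
  4 (successors {1, 2, 3, 4}): φ is true.
For instance, at 0:
  At 0: ◇(¬s ∨ s) is true, s ∨ ◇r is true, so ◇(¬s ∨ s) → (s ∨ ◇r) is true.
    At 0: ◇(¬s ∨ s) requires ¬s ∨ s at some successor in {0, 1, 3, 4}.
      ¬s ∨ s holds at 0, so ◇(¬s ∨ s) is true at 0.
    At 0: s is false, ◇r is true, so s ∨ ◇r is true.
      At 0: ◇r requires r at some successor in {0, 1, 3, 4}.
        r holds at 0, so ◇r is true at 0.

Yes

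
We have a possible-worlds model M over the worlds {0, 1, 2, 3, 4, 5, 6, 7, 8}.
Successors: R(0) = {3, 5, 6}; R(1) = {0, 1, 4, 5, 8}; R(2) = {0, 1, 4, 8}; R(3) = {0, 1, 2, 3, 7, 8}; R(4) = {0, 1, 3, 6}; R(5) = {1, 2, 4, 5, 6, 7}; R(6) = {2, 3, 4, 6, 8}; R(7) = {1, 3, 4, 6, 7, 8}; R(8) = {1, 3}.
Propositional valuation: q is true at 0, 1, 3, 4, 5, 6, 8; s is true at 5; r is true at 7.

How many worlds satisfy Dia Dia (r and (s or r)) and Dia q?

8

Let φ = Dia Dia (r and (s or r)) and Dia q. Evaluate φ at each world:
  0 (successors {3, 5, 6}): φ is true.
  1 (successors {0, 1, 4, 5, 8}): φ is true.
  2 (successors {0, 1, 4, 8}): φ is false.
  3 (successors {0, 1, 2, 3, 7, 8}): φ is true.
  4 (successors {0, 1, 3, 6}): φ is true.
  5 (successors {1, 2, 4, 5, 6, 7}): φ is true.
  6 (successors {2, 3, 4, 6, 8}): φ is true.
  7 (successors {1, 3, 4, 6, 7, 8}): φ is true.
  8 (successors {1, 3}): φ is true.
For instance, at 0:
  At 0: Dia Dia (r and (s or r)) is true, Dia q is true, so Dia Dia (r and (s or r)) and Dia q is true.
    At 0: Dia Dia (r and (s or r)) requires Dia (r and (s or r)) at some successor in {3, 5, 6}.
      Dia (r and (s or r)) holds at 3, so Dia Dia (r and (s or r)) is true at 0.
    At 0: Dia q requires q at some successor in {3, 5, 6}.
      q holds at 3, so Dia q is true at 0.
Satisfying worlds: {0, 1, 3, 4, 5, 6, 7, 8}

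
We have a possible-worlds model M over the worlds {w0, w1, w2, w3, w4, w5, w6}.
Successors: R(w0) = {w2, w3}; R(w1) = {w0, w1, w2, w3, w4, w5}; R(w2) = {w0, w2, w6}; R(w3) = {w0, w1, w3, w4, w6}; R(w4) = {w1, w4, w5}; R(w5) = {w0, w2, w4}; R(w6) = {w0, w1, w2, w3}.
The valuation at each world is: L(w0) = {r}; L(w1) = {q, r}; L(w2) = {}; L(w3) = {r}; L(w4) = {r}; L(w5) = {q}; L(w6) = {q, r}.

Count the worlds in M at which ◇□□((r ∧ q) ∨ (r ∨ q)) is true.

Let φ = ◇□□((r ∧ q) ∨ (r ∨ q)). Evaluate φ at each world:
  w0 (successors {w2, w3}): φ is false.
  w1 (successors {w0, w1, w2, w3, w4, w5}): φ is false.
  w2 (successors {w0, w2, w6}): φ is false.
  w3 (successors {w0, w1, w3, w4, w6}): φ is false.
  w4 (successors {w1, w4, w5}): φ is false.
  w5 (successors {w0, w2, w4}): φ is false.
  w6 (successors {w0, w1, w2, w3}): φ is false.
For instance, at w3:
  At w3: ◇□□((r ∧ q) ∨ (r ∨ q)) requires □□((r ∧ q) ∨ (r ∨ q)) at some successor in {w0, w1, w3, w4, w6}.
    At w0: □□((r ∧ q) ∨ (r ∨ q)) is false.
    At w1: □□((r ∧ q) ∨ (r ∨ q)) is false.
    At w3: □□((r ∧ q) ∨ (r ∨ q)) is false.
    At w4: □□((r ∧ q) ∨ (r ∨ q)) is false.
    At w6: □□((r ∧ q) ∨ (r ∨ q)) is false.
  So ◇□□((r ∧ q) ∨ (r ∨ q)) is false at w3.
Satisfying worlds: none.

0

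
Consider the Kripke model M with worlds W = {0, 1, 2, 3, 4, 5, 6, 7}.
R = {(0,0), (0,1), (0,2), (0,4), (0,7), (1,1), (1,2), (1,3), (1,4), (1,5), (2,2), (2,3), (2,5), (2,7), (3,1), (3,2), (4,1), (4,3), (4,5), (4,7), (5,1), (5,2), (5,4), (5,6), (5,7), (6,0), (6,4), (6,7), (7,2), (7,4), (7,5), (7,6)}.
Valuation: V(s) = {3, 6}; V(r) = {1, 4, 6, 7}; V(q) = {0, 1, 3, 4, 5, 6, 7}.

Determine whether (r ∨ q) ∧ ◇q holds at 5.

Yes

At 5: r ∨ q is true, ◇q is true, so (r ∨ q) ∧ ◇q is true.
  At 5: ◇q requires q at some successor in {1, 2, 4, 6, 7}.
    q holds at 1, so ◇q is true at 5.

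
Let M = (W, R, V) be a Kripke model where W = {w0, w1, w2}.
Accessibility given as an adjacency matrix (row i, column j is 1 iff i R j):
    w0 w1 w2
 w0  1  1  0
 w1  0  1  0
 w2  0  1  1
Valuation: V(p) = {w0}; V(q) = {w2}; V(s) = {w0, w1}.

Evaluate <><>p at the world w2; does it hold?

No

Recall that <>ψ holds at a world iff ψ holds at some accessible world.
At w2: <><>p requires <>p at some successor in {w1, w2}.
  At w1: <>p is false.
  At w2: <>p is false.
So <><>p is false at w2.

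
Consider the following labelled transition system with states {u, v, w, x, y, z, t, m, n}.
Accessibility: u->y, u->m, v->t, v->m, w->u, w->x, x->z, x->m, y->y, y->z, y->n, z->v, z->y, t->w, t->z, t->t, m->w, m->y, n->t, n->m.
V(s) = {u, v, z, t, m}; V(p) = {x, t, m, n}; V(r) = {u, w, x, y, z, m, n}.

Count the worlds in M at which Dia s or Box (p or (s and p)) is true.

8

Let φ = Dia s or Box (p or (s and p)). Evaluate φ at each world:
  u (successors {y, m}): φ is true.
  v (successors {t, m}): φ is true.
  w (successors {u, x}): φ is true.
  x (successors {z, m}): φ is true.
  y (successors {y, z, n}): φ is true.
  z (successors {v, y}): φ is true.
  t (successors {w, z, t}): φ is true.
  m (successors {w, y}): φ is false.
  n (successors {t, m}): φ is true.
For instance, at w:
  At w: Dia s is true, Box (p or (s and p)) is false, so Dia s or Box (p or (s and p)) is true.
    At w: Dia s requires s at some successor in {u, x}.
      s holds at u, so Dia s is true at w.
    At w: Box (p or (s and p)) requires p or (s and p) at every successor {u, x}.
      p or (s and p) fails at u, so Box (p or (s and p)) is false at w.
Satisfying worlds: {u, v, w, x, y, z, t, n}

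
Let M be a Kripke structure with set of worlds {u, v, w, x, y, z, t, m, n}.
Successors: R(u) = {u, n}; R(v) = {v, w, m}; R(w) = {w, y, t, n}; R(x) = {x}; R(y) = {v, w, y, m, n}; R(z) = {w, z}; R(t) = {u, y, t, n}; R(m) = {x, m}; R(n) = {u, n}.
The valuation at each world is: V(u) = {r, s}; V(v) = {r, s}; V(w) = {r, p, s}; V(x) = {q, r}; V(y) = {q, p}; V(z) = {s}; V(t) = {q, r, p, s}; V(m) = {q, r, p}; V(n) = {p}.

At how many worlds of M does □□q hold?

Let φ = □□q. Evaluate φ at each world:
  u (successors {u, n}): φ is false.
  v (successors {v, w, m}): φ is false.
  w (successors {w, y, t, n}): φ is false.
  x (successors {x}): φ is true.
  y (successors {v, w, y, m, n}): φ is false.
  z (successors {w, z}): φ is false.
  t (successors {u, y, t, n}): φ is false.
  m (successors {x, m}): φ is true.
  n (successors {u, n}): φ is false.
For instance, at w:
  At w: □□q requires □q at every successor {w, y, t, n}.
    □q fails at w, so □□q is false at w.
      At w: □q requires q at every successor {w, y, t, n}.
        q fails at w, so □q is false at w.
Satisfying worlds: {x, m}

2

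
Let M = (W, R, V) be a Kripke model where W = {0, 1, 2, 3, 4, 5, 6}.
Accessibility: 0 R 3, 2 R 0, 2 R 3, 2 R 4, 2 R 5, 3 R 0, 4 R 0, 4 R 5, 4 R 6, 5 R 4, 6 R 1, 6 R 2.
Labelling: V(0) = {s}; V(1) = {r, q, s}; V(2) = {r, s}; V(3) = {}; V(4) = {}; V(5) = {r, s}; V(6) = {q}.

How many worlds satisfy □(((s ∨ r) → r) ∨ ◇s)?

Let φ = □(((s ∨ r) → r) ∨ ◇s). Evaluate φ at each world:
  0 (successors {3}): φ is true.
  1 (successors ∅): φ is true.
  2 (successors {0, 3, 4, 5}): φ is false.
  3 (successors {0}): φ is false.
  4 (successors {0, 5, 6}): φ is false.
  5 (successors {4}): φ is true.
  6 (successors {1, 2}): φ is true.
For instance, at 2:
  At 2: □(((s ∨ r) → r) ∨ ◇s) requires ((s ∨ r) → r) ∨ ◇s at every successor {0, 3, 4, 5}.
    ((s ∨ r) → r) ∨ ◇s fails at 0, so □(((s ∨ r) → r) ∨ ◇s) is false at 2.
      At 0: (s ∨ r) → r is false, ◇s is false, so ((s ∨ r) → r) ∨ ◇s is false.
Satisfying worlds: {0, 1, 5, 6}

4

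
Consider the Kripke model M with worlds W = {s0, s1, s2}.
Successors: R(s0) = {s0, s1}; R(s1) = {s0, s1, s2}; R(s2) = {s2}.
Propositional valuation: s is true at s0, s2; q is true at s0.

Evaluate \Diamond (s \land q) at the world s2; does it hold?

No

Recall that \Diamond ψ holds at a world iff ψ holds at some accessible world.
At s2: \Diamond (s \land q) requires s \land q at some successor in {s2}.
  At s2: s \land q is false.
So \Diamond (s \land q) is false at s2.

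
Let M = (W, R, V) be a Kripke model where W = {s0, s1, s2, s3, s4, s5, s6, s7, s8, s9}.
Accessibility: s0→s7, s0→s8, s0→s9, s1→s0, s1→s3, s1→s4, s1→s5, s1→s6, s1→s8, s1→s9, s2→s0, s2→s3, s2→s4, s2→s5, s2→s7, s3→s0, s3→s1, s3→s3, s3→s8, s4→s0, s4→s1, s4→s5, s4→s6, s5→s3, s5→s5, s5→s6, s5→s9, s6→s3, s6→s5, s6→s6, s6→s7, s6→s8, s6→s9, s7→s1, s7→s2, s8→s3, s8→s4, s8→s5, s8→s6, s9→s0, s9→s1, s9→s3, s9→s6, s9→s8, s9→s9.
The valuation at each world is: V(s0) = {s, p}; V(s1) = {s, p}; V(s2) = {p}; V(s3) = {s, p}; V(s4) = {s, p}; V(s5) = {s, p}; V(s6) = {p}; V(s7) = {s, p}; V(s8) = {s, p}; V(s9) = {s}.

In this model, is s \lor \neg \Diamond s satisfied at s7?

At s7: s is true, \neg \Diamond s is false, so s \lor \neg \Diamond s is true.
  At s7: \Diamond s is true, so \neg \Diamond s is false.
    At s7: \Diamond s requires s at some successor in {s1, s2}.
      s holds at s1, so \Diamond s is true at s7.

Yes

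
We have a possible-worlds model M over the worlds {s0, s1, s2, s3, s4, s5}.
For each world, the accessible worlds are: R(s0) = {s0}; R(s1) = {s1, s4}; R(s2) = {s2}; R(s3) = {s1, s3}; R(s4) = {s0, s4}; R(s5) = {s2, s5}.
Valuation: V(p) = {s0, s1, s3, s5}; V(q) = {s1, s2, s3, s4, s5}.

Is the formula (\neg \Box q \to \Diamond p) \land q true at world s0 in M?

At s0: \neg \Box q \to \Diamond p is true, q is false, so (\neg \Box q \to \Diamond p) \land q is false.
  At s0: \neg \Box q is true, \Diamond p is true, so \neg \Box q \to \Diamond p is true.
    At s0: \Box q is false, so \neg \Box q is true.
      At s0: \Box q requires q at every successor {s0}.
        q fails at s0, so \Box q is false at s0.
    At s0: \Diamond p requires p at some successor in {s0}.
      p holds at s0, so \Diamond p is true at s0.

No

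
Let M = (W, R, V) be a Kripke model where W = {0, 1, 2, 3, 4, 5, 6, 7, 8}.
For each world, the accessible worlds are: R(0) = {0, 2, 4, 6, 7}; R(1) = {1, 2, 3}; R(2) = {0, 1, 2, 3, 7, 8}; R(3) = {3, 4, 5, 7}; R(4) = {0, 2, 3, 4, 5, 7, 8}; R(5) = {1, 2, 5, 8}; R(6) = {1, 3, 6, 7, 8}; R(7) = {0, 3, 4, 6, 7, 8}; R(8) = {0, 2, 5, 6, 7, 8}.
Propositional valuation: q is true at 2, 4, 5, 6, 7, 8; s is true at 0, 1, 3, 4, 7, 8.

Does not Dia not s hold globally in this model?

Let φ = not Dia not s. Evaluate φ at each world:
  0 (successors {0, 2, 4, 6, 7}): φ is false.
  1 (successors {1, 2, 3}): φ is false.
  2 (successors {0, 1, 2, 3, 7, 8}): φ is false.
  3 (successors {3, 4, 5, 7}): φ is false.
  4 (successors {0, 2, 3, 4, 5, 7, 8}): φ is false.
  5 (successors {1, 2, 5, 8}): φ is false.
  6 (successors {1, 3, 6, 7, 8}): φ is false.
  7 (successors {0, 3, 4, 6, 7, 8}): φ is false.
  8 (successors {0, 2, 5, 6, 7, 8}): φ is false.
Detail at 0 (counterexample):
  At 0: Dia not s is true, so not Dia not s is false.
    At 0: Dia not s requires not s at some successor in {0, 2, 4, 6, 7}.
      not s holds at 2, so Dia not s is true at 0.

No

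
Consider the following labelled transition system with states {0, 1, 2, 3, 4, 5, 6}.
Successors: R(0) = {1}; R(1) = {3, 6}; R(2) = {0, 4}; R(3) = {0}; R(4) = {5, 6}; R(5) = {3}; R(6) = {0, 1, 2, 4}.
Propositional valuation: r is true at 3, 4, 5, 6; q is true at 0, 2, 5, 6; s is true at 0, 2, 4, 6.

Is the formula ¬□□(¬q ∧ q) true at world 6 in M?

Yes

Recall that □ψ holds at a world iff ψ holds at every accessible world, and ◇ψ holds iff ψ holds at some accessible world.
At 6: □□(¬q ∧ q) is false, so ¬□□(¬q ∧ q) is true.
  At 6: □□(¬q ∧ q) requires □(¬q ∧ q) at every successor {0, 1, 2, 4}.
    □(¬q ∧ q) fails at 0, so □□(¬q ∧ q) is false at 6.
      At 0: □(¬q ∧ q) requires ¬q ∧ q at every successor {1}.
        ¬q ∧ q fails at 1, so □(¬q ∧ q) is false at 0.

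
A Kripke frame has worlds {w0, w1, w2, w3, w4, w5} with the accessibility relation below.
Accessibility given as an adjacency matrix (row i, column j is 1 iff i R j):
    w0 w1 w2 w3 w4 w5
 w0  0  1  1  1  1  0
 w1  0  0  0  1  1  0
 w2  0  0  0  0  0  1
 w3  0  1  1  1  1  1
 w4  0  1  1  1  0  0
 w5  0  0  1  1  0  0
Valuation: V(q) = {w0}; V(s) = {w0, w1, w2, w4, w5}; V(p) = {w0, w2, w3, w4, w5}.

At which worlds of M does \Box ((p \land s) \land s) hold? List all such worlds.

w2

Recall that \Box ψ holds at a world iff ψ holds at every accessible world, and \Diamond ψ holds iff ψ holds at some accessible world.
Let φ = \Box ((p \land s) \land s). Evaluate φ at each world:
  w0 (successors {w1, w2, w3, w4}): φ is false.
  w1 (successors {w3, w4}): φ is false.
  w2 (successors {w5}): φ is true.
  w3 (successors {w1, w2, w3, w4, w5}): φ is false.
  w4 (successors {w1, w2, w3}): φ is false.
  w5 (successors {w2, w3}): φ is false.
For instance, at w0:
  At w0: \Box ((p \land s) \land s) requires (p \land s) \land s at every successor {w1, w2, w3, w4}.
    (p \land s) \land s fails at w1, so \Box ((p \land s) \land s) is false at w0.
Satisfying worlds: {w2}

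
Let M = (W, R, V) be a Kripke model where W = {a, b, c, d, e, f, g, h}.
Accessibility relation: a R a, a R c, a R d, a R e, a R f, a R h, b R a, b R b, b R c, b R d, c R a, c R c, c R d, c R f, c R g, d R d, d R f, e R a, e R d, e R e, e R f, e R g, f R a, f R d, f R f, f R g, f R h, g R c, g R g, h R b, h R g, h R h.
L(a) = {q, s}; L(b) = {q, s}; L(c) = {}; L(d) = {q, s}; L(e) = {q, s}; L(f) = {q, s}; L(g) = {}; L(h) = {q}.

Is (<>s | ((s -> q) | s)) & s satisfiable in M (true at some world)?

Yes

Recall that <>ψ holds at a world iff ψ holds at some accessible world.
Let φ = (<>s | ((s -> q) | s)) & s. Evaluate φ at each world:
  a (successors {a, c, d, e, f, h}): φ is true.
  b (successors {a, b, c, d}): φ is true.
  c (successors {a, c, d, f, g}): φ is false.
  d (successors {d, f}): φ is true.
  e (successors {a, d, e, f, g}): φ is true.
  f (successors {a, d, f, g, h}): φ is true.
  g (successors {c, g}): φ is false.
  h (successors {b, g, h}): φ is false.
Detail at a (witness):
  At a: <>s | ((s -> q) | s) is true, s is true, so (<>s | ((s -> q) | s)) & s is true.
    At a: <>s is true, (s -> q) | s is true, so <>s | ((s -> q) | s) is true.
      At a: <>s requires s at some successor in {a, c, d, e, f, h}.
        s holds at a, so <>s is true at a.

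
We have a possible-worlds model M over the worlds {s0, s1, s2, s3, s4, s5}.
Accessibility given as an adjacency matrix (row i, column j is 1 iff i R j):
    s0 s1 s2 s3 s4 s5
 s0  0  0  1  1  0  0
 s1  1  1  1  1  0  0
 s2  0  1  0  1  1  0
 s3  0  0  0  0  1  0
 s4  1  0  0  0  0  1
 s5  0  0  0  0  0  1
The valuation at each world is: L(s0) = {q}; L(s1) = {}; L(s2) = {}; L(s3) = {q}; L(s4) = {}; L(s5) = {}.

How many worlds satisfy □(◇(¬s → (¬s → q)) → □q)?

Let φ = □(◇(¬s → (¬s → q)) → □q). Evaluate φ at each world:
  s0 (successors {s2, s3}): φ is false.
  s1 (successors {s0, s1, s2, s3}): φ is false.
  s2 (successors {s1, s3, s4}): φ is false.
  s3 (successors {s4}): φ is false.
  s4 (successors {s0, s5}): φ is false.
  s5 (successors {s5}): φ is true.
For instance, at s4:
  At s4: □(◇(¬s → (¬s → q)) → □q) requires ◇(¬s → (¬s → q)) → □q at every successor {s0, s5}.
    ◇(¬s → (¬s → q)) → □q fails at s0, so □(◇(¬s → (¬s → q)) → □q) is false at s4.
      At s0: ◇(¬s → (¬s → q)) is true, □q is false, so ◇(¬s → (¬s → q)) → □q is false.
Satisfying worlds: {s5}

1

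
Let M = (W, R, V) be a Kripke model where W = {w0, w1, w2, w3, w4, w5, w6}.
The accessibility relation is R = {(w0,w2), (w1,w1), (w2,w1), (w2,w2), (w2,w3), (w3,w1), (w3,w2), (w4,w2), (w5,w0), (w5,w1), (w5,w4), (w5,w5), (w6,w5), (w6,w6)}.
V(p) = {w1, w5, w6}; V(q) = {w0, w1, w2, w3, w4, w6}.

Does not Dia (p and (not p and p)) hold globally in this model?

Let φ = not Dia (p and (not p and p)). Evaluate φ at each world:
  w0 (successors {w2}): φ is true.
  w1 (successors {w1}): φ is true.
  w2 (successors {w1, w2, w3}): φ is true.
  w3 (successors {w1, w2}): φ is true.
  w4 (successors {w2}): φ is true.
  w5 (successors {w0, w1, w4, w5}): φ is true.
  w6 (successors {w5, w6}): φ is true.
For instance, at w4:
  At w4: Dia (p and (not p and p)) is false, so not Dia (p and (not p and p)) is true.
    At w4: Dia (p and (not p and p)) requires p and (not p and p) at some successor in {w2}.
      At w2: p and (not p and p) is false.
    So Dia (p and (not p and p)) is false at w4.

Yes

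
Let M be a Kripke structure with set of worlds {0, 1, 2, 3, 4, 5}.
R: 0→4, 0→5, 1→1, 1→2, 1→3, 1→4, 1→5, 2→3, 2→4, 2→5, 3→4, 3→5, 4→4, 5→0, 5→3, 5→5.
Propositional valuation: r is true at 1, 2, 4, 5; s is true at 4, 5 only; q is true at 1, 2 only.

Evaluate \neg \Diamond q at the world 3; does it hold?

Yes

At 3: \Diamond q is false, so \neg \Diamond q is true.
  At 3: \Diamond q requires q at some successor in {4, 5}.
    At 4: q is false.
    At 5: q is false.
  So \Diamond q is false at 3.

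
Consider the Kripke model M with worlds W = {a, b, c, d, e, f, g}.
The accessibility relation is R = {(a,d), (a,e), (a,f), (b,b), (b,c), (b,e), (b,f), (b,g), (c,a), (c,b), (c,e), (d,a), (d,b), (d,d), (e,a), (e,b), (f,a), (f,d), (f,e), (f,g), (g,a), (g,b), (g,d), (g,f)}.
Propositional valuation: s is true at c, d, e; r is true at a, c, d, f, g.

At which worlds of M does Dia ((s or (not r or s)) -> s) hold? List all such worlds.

a, b, c, d, e, f, g

Let φ = Dia ((s or (not r or s)) -> s). Evaluate φ at each world:
  a (successors {d, e, f}): φ is true.
  b (successors {b, c, e, f, g}): φ is true.
  c (successors {a, b, e}): φ is true.
  d (successors {a, b, d}): φ is true.
  e (successors {a, b}): φ is true.
  f (successors {a, d, e, g}): φ is true.
  g (successors {a, b, d, f}): φ is true.
For instance, at a:
  At a: Dia ((s or (not r or s)) -> s) requires (s or (not r or s)) -> s at some successor in {d, e, f}.
    (s or (not r or s)) -> s holds at d, so Dia ((s or (not r or s)) -> s) is true at a.
Satisfying worlds: {a, b, c, d, e, f, g}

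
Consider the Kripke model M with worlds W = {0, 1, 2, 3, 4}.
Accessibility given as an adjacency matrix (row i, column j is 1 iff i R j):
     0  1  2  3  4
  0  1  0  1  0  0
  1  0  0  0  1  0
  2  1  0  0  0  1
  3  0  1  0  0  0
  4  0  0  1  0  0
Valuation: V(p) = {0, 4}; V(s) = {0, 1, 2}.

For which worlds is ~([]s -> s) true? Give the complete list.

Let φ = ~([]s -> s). Evaluate φ at each world:
  0 (successors {0, 2}): φ is false.
  1 (successors {3}): φ is false.
  2 (successors {0, 4}): φ is false.
  3 (successors {1}): φ is true.
  4 (successors {2}): φ is true.
For instance, at 0:
  At 0: []s -> s is true, so ~([]s -> s) is false.
    At 0: []s is true, s is true, so []s -> s is true.
      At 0: []s requires s at every successor {0, 2}.
        At 0: s is true.
        At 2: s is true.
      So []s is true at 0.
Satisfying worlds: {3, 4}

3, 4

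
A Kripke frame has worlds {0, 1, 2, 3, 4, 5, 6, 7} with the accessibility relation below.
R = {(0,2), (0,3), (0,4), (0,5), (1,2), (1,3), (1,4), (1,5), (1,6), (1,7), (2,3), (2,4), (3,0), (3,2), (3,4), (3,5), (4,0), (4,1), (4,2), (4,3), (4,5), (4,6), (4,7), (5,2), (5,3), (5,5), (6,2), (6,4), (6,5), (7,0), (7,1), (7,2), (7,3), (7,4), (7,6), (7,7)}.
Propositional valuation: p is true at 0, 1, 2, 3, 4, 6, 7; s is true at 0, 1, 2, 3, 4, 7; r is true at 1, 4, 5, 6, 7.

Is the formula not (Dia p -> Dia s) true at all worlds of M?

Recall that Dia ψ holds at a world iff ψ holds at some accessible world.
Let φ = not (Dia p -> Dia s). Evaluate φ at each world:
  0 (successors {2, 3, 4, 5}): φ is false.
  1 (successors {2, 3, 4, 5, 6, 7}): φ is false.
  2 (successors {3, 4}): φ is false.
  3 (successors {0, 2, 4, 5}): φ is false.
  4 (successors {0, 1, 2, 3, 5, 6, 7}): φ is false.
  5 (successors {2, 3, 5}): φ is false.
  6 (successors {2, 4, 5}): φ is false.
  7 (successors {0, 1, 2, 3, 4, 6, 7}): φ is false.
Detail at 0 (counterexample):
  At 0: Dia p -> Dia s is true, so not (Dia p -> Dia s) is false.
    At 0: Dia p is true, Dia s is true, so Dia p -> Dia s is true.
      At 0: Dia p requires p at some successor in {2, 3, 4, 5}.
        p holds at 2, so Dia p is true at 0.
      At 0: Dia s requires s at some successor in {2, 3, 4, 5}.
        s holds at 2, so Dia s is true at 0.

No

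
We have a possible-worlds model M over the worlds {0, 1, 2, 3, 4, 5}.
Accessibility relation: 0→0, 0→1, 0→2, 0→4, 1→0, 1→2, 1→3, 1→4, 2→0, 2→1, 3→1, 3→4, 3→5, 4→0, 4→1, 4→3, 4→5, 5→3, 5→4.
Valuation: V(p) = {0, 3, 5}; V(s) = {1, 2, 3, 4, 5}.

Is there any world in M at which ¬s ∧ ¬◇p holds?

No

Let φ = ¬s ∧ ¬◇p. Evaluate φ at each world:
  0 (successors {0, 1, 2, 4}): φ is false.
  1 (successors {0, 2, 3, 4}): φ is false.
  2 (successors {0, 1}): φ is false.
  3 (successors {1, 4, 5}): φ is false.
  4 (successors {0, 1, 3, 5}): φ is false.
  5 (successors {3, 4}): φ is false.
For instance, at 3:
  At 3: ¬s is false, ¬◇p is false, so ¬s ∧ ¬◇p is false.
    At 3: ◇p is true, so ¬◇p is false.
      At 3: ◇p requires p at some successor in {1, 4, 5}.
        p holds at 5, so ◇p is true at 3.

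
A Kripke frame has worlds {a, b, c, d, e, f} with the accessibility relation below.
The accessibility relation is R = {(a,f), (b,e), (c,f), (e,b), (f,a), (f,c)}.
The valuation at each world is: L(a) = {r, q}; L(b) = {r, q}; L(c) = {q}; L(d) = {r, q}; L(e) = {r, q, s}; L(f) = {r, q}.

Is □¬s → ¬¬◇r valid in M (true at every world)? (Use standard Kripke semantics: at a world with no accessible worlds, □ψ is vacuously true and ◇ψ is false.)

Let φ = □¬s → ¬¬◇r. Evaluate φ at each world:
  a (successors {f}): φ is true.
  b (successors {e}): φ is true.
  c (successors {f}): φ is true.
  d (successors ∅): φ is false.
  e (successors {b}): φ is true.
  f (successors {a, c}): φ is true.
Detail at d (counterexample):
  At d: □¬s is true, ¬¬◇r is false, so □¬s → ¬¬◇r is false.
    At d: no accessible worlds, so □¬s holds vacuously.
    At d: ¬◇r is true, so ¬¬◇r is false.
      At d: ◇r is false, so ¬◇r is true.

No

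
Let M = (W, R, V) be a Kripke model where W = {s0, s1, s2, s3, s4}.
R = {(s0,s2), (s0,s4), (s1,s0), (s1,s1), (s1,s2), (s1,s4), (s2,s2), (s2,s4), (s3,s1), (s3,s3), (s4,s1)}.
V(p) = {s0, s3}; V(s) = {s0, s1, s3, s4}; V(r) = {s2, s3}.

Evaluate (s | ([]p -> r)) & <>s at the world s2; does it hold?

Yes

At s2: s | ([]p -> r) is true, <>s is true, so (s | ([]p -> r)) & <>s is true.
  At s2: s is false, []p -> r is true, so s | ([]p -> r) is true.
    At s2: []p is false, r is true, so []p -> r is true.
      At s2: []p requires p at every successor {s2, s4}.
        p fails at s2, so []p is false at s2.
  At s2: <>s requires s at some successor in {s2, s4}.
    s holds at s4, so <>s is true at s2.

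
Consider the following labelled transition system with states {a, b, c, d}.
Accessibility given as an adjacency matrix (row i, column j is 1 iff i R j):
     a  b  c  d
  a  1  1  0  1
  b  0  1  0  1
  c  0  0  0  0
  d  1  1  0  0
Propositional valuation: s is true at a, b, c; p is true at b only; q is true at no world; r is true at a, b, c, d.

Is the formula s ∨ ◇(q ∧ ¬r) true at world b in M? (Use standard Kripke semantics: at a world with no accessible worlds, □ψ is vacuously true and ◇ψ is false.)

At b: s is true, ◇(q ∧ ¬r) is false, so s ∨ ◇(q ∧ ¬r) is true.
  At b: ◇(q ∧ ¬r) requires q ∧ ¬r at some successor in {b, d}.
    At b: q ∧ ¬r is false.
    At d: q ∧ ¬r is false.
  So ◇(q ∧ ¬r) is false at b.

Yes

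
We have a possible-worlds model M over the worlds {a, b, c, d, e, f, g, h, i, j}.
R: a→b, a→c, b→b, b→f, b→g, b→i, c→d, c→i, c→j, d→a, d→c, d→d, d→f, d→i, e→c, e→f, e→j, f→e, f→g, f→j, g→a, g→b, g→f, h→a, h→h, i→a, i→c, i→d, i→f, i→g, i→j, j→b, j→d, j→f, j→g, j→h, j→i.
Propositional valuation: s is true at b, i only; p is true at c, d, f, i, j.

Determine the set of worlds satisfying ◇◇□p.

Recall that □ψ holds at a world iff ψ holds at every accessible world, and ◇ψ holds iff ψ holds at some accessible world.
Let φ = ◇◇□p. Evaluate φ at each world:
  a (successors {b, c}): φ is false.
  b (successors {b, f, g, i}): φ is true.
  c (successors {d, i, j}): φ is true.
  d (successors {a, c, d, f, i}): φ is true.
  e (successors {c, f, j}): φ is true.
  f (successors {e, g, j}): φ is true.
  g (successors {a, b, f}): φ is true.
  h (successors {a, h}): φ is true.
  i (successors {a, c, d, f, g, j}): φ is true.
  j (successors {b, d, f, g, h, i}): φ is true.
For instance, at d:
  At d: ◇◇□p requires ◇□p at some successor in {a, c, d, f, i}.
    ◇□p holds at a, so ◇◇□p is true at d.
      At a: ◇□p requires □p at some successor in {b, c}.
        □p holds at c, so ◇□p is true at a.
Satisfying worlds: {b, c, d, e, f, g, h, i, j}

b, c, d, e, f, g, h, i, j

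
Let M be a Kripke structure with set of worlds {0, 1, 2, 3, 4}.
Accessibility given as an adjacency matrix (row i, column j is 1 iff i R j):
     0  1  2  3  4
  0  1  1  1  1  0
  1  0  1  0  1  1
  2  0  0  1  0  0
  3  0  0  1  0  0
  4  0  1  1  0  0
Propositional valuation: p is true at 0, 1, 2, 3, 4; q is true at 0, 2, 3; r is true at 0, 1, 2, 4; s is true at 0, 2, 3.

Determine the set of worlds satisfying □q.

Let φ = □q. Evaluate φ at each world:
  0 (successors {0, 1, 2, 3}): φ is false.
  1 (successors {1, 3, 4}): φ is false.
  2 (successors {2}): φ is true.
  3 (successors {2}): φ is true.
  4 (successors {1, 2}): φ is false.
For instance, at 3:
  At 3: □q requires q at every successor {2}.
    At 2: q is true.
  So □q is true at 3.
Satisfying worlds: {2, 3}

2, 3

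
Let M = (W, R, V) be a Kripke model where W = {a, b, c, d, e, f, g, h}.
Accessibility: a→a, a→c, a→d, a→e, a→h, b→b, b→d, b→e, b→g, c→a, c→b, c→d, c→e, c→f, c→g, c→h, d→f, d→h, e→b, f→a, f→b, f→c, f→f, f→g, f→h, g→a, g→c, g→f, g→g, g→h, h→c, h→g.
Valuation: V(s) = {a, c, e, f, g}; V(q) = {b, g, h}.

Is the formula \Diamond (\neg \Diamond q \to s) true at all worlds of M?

Let φ = \Diamond (\neg \Diamond q \to s). Evaluate φ at each world:
  a (successors {a, c, d, e, h}): φ is true.
  b (successors {b, d, e, g}): φ is true.
  c (successors {a, b, d, e, f, g, h}): φ is true.
  d (successors {f, h}): φ is true.
  e (successors {b}): φ is true.
  f (successors {a, b, c, f, g, h}): φ is true.
  g (successors {a, c, f, g, h}): φ is true.
  h (successors {c, g}): φ is true.
For instance, at g:
  At g: \Diamond (\neg \Diamond q \to s) requires \neg \Diamond q \to s at some successor in {a, c, f, g, h}.
    \neg \Diamond q \to s holds at a, so \Diamond (\neg \Diamond q \to s) is true at g.
      At a: \neg \Diamond q is false, s is true, so \neg \Diamond q \to s is true.

Yes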